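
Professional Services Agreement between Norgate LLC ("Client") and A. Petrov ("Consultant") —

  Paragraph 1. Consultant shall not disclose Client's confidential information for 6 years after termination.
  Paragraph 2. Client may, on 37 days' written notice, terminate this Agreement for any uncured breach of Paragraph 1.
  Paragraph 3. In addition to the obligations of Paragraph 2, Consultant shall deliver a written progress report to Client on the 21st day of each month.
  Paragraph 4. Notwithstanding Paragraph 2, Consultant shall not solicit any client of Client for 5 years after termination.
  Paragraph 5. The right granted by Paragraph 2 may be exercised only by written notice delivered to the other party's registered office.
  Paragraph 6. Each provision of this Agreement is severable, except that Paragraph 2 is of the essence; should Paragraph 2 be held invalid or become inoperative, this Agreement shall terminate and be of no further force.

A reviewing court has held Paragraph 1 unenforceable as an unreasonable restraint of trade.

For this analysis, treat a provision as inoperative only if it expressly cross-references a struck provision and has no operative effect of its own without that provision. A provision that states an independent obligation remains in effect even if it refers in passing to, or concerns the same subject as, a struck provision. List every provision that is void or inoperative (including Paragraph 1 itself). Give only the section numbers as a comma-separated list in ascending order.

1, 2, 3, 4, 5, 6

Paragraph 1 is struck. Paragraph 2 operates only by reference to Paragraph 1, so it falls with Paragraph 1. Paragraph 5 merely fixes the notice requirement for Paragraph 2; with Paragraph 2 gone it has nothing to operate on and falls away. Paragraph 6 makes Paragraph 2 an essential term, and Paragraph 2 has been rendered inoperative by the cascade; under Paragraph 6, the entire Agreement is therefore void. No provision of the Agreement survives.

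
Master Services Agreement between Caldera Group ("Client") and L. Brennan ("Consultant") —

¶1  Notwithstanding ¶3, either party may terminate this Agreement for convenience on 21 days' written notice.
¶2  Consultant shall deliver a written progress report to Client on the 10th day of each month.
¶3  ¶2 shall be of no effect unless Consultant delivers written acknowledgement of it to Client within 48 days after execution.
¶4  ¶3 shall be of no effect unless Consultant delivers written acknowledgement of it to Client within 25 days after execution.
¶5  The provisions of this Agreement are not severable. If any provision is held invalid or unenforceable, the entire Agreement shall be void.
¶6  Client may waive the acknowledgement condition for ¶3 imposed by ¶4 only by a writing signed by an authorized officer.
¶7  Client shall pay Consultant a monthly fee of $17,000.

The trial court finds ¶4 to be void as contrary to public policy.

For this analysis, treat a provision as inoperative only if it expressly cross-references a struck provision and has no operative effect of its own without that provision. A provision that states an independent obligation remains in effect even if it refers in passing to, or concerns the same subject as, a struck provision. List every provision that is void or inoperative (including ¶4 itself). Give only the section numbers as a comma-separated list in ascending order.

¶4 is struck. The only function of ¶6 is the waiver condition for ¶4, so it cannot stand once ¶4 is removed. ¶5 provides that the Agreement is not severable, so the invalidity of any one provision voids the entire Agreement. No provision of the Agreement survives.

1, 2, 3, 4, 5, 6, 7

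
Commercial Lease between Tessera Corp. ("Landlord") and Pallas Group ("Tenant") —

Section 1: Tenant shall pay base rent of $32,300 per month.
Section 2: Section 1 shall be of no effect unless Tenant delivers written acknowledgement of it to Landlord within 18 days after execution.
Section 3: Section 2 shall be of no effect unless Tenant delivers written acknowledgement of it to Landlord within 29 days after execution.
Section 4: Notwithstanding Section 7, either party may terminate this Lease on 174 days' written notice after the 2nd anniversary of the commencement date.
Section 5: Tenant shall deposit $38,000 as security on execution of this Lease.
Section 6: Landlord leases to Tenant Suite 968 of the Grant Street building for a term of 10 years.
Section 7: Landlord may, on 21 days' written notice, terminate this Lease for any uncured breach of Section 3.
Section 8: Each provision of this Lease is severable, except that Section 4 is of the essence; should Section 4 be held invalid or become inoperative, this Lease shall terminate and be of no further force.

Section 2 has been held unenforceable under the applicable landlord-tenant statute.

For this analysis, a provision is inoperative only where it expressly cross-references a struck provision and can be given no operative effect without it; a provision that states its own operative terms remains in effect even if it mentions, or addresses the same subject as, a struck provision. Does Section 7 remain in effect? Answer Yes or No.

No

Section 2 is struck. Section 3 merely fixes the acknowledgement condition for Section 2; with Section 2 gone it has nothing to operate on and falls away. Section 7 has no operative effect of its own apart from Section 3 and is therefore inoperative. Section 4 mentions Section 7 but its own obligation stands independently of Section 7, so Section 4 is not affected. Section 8 makes Section 4 an essential term, but Section 4 is unaffected, so the severability proviso in Section 8 preserves the remaining provisions. The provisions still in force are Section 1, Section 4, Section 5, Section 6, and Section 8. Section 7 is among the inoperative provisions, so the answer is no.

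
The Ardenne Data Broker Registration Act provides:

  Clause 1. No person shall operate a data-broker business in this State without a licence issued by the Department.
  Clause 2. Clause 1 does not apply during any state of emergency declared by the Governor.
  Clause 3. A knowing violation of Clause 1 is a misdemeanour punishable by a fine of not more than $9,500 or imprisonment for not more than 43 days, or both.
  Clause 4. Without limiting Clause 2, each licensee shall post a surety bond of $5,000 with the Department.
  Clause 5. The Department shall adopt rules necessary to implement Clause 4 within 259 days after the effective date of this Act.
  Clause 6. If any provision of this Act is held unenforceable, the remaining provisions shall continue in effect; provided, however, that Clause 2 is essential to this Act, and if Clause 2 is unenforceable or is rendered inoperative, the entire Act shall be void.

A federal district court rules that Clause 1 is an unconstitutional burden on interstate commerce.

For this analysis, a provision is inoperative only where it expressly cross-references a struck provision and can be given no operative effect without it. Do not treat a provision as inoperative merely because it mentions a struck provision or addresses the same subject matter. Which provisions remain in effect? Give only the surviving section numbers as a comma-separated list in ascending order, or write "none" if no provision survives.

Clause 1 is struck. Clause 2 operates only by reference to Clause 1, so it falls with Clause 1. The only function of Clause 3 is the criminal penalty for violating Clause 1, so it cannot stand once Clause 1 is removed. Clause 6 makes Clause 2 an essential term, and Clause 2 has been rendered inoperative by the cascade; under Clause 6, the entire Act is therefore void. No provision of the Act survives.

none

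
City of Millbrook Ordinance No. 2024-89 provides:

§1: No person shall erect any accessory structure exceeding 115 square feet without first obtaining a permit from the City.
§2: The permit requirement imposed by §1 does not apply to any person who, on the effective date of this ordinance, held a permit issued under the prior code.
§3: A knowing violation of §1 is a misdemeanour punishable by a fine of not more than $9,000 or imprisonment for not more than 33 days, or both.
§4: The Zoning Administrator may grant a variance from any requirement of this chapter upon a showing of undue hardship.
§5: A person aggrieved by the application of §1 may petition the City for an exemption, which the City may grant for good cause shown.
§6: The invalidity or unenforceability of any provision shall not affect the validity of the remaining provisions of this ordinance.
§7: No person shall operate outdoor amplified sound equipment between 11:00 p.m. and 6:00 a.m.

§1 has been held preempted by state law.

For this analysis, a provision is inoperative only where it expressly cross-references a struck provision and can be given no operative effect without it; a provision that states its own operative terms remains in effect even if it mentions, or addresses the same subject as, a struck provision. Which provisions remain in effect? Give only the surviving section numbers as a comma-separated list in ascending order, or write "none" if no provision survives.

4, 6, 7

§1 is struck. §2 operates only by reference to §1, so it falls with §1. §3 has no operative effect of its own apart from §1 and is therefore inoperative. The only function of §5 is the exemption procedure for §1, so it cannot stand once §1 is removed. §6 is a severability clause and preserves every provision that can still be given independent effect. That leaves §4, §6, and §7 in effect.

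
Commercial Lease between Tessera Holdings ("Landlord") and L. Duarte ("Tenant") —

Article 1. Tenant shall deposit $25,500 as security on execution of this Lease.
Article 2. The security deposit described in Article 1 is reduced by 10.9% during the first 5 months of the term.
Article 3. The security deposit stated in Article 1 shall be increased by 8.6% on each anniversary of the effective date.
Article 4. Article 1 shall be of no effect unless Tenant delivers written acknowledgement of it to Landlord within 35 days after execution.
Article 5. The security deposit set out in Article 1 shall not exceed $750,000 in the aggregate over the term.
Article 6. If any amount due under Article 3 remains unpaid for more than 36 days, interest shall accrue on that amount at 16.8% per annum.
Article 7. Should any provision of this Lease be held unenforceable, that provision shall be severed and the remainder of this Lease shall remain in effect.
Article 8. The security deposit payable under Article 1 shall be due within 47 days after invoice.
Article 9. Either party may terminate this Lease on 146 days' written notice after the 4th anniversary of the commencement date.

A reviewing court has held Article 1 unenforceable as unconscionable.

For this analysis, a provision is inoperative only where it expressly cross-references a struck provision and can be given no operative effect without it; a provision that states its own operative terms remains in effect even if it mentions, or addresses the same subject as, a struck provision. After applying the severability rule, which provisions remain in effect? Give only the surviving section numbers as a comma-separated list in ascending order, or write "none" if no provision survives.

7, 9

Article 1 is struck. The whole of Article 2 is the introductory reduction to the security deposit, defined by reference to Article 1, so Article 2 cannot stand once Article 1 is removed. Article 3 has no operative effect of its own apart from Article 1 and is therefore inoperative. The only function of Article 4 is the acknowledgement condition for Article 1, so it cannot stand once Article 1 is removed. Article 5 does nothing except set the aggregate cap on the security deposit by reference to Article 1; with Article 1 gone it has no independent effect and is inoperative. The whole of Article 8 is the payment deadline for the security deposit, defined by reference to Article 1, so Article 8 cannot stand once Article 1 is removed. The whole of Article 6 is the default interest on the escalation of the security deposit, defined by reference to Article 3, so Article 6 cannot stand once Article 3 is removed. Under the severability clause in Article 7, the remaining provisions continue in force. That leaves Article 7 and Article 9 in effect.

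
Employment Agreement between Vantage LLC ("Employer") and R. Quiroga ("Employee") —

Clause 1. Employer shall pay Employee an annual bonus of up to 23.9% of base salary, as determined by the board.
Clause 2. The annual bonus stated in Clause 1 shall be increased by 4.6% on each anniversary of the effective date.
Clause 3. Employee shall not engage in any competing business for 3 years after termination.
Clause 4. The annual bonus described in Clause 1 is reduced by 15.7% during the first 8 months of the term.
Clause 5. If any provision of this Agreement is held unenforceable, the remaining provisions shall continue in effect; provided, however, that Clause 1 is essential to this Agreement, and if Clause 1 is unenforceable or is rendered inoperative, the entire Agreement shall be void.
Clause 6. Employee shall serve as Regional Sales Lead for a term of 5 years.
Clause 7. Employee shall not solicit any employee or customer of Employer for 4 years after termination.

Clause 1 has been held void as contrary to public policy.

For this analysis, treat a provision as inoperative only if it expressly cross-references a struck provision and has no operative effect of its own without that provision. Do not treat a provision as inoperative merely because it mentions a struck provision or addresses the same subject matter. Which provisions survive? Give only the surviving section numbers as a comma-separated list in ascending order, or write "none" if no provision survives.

Clause 1 is struck. Clause 2 operates only by reference to Clause 1, so it falls with Clause 1. Clause 4 has no operative effect of its own apart from Clause 1 and is therefore inoperative. Clause 5 makes Clause 1 an essential term, and Clause 1 is the provision held invalid; under Clause 5, the entire Agreement is therefore void. No provision of the Agreement survives.

none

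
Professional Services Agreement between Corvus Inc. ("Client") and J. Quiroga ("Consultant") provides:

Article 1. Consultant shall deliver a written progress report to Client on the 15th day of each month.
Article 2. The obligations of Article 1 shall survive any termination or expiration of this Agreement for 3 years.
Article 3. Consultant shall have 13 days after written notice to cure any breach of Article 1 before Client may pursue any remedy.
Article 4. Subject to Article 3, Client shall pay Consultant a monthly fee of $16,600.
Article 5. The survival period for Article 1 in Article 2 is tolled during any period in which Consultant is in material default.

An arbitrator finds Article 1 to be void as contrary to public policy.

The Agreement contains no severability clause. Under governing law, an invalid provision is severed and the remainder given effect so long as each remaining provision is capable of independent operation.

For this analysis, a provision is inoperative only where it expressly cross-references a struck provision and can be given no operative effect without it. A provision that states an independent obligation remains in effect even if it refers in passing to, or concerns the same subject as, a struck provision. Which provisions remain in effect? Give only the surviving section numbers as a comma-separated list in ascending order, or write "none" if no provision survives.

4

Article 1 is struck. The only function of Article 2 is the survival period for Article 1, so it cannot stand once Article 1 is removed. Article 3 merely fixes the cure period for breach of Article 1; with Article 1 gone it has nothing to operate on and falls away. The whole of Article 5 is the tolling of the survival period for Article 1, defined by reference to Article 2, so Article 5 cannot stand once Article 2 is removed. Article 4 mentions Article 3 but its own obligation stands independently of Article 3, so Article 4 is not affected. With no severability clause, the stated default rule severs what cannot stand and enforces each remaining provision that can operate on its own. Only Article 4 remains in effect.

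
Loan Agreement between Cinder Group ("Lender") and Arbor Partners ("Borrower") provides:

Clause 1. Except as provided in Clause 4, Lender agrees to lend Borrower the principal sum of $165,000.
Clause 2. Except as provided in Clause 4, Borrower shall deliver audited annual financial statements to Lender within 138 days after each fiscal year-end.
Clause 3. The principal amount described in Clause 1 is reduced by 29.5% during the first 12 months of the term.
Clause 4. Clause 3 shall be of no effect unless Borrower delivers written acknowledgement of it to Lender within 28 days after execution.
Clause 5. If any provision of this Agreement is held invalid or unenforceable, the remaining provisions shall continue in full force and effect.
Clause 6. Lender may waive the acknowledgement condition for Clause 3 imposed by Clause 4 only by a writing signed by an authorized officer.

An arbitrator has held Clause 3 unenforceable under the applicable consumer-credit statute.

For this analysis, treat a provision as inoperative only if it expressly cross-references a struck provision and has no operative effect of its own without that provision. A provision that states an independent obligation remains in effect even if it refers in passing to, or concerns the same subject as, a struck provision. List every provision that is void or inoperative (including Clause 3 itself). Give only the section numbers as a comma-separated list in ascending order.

3, 4, 6

Clause 3 is struck. Clause 4 merely fixes the acknowledgement condition for Clause 3; with Clause 3 gone it has nothing to operate on and falls away. Clause 6 merely fixes the waiver condition for Clause 4; with Clause 4 gone it has nothing to operate on and falls away. Clause 1 mentions Clause 4 but its own obligation stands independently of Clause 4, so Clause 1 is not affected. Although Clause 2 refers to Clause 4, its operative terms do not depend on Clause 4, so it remains in effect. Under the severability clause in Clause 5, the remaining provisions continue in force. The provisions still in force are Clause 1, Clause 2, and Clause 5.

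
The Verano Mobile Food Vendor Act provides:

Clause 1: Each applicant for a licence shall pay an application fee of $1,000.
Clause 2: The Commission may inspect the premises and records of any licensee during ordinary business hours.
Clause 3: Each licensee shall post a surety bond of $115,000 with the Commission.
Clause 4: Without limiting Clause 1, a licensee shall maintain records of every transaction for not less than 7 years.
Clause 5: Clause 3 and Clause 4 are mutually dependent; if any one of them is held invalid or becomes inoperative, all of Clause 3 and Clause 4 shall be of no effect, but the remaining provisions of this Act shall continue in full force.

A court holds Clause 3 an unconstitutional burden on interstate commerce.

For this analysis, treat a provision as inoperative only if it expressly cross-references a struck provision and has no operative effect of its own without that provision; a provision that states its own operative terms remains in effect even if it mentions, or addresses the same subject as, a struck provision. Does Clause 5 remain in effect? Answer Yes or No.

Clause 3 is struck. Nothing else in the Act is defined by reference to Clause 3. Clause 5 declares Clause 3 and Clause 4 mutually dependent; since one of them has fallen, all of them are of no effect. That brings down Clause 4 as well. The remainder continues in force under Clause 5. That leaves Clause 1, Clause 2, and Clause 5 in effect. Clause 5 is among the surviving provisions, so the answer is yes.

Yes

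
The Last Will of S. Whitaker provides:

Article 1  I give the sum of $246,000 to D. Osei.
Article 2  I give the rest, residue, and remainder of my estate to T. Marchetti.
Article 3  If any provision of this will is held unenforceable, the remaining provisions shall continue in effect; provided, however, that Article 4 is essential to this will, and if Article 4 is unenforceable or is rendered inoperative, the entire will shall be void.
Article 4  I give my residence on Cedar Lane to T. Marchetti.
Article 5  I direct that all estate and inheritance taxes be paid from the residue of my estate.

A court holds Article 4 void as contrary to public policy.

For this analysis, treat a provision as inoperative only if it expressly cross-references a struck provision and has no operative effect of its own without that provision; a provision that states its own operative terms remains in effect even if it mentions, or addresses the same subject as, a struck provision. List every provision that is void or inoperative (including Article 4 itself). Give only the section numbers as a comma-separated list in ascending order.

Article 4 is struck. Nothing else in the will is defined by reference to Article 4. Article 3 makes Article 4 an essential term, and Article 4 is the provision held invalid; under Article 3, the entire will is therefore void. No provision of the will survives.

1, 2, 3, 4, 5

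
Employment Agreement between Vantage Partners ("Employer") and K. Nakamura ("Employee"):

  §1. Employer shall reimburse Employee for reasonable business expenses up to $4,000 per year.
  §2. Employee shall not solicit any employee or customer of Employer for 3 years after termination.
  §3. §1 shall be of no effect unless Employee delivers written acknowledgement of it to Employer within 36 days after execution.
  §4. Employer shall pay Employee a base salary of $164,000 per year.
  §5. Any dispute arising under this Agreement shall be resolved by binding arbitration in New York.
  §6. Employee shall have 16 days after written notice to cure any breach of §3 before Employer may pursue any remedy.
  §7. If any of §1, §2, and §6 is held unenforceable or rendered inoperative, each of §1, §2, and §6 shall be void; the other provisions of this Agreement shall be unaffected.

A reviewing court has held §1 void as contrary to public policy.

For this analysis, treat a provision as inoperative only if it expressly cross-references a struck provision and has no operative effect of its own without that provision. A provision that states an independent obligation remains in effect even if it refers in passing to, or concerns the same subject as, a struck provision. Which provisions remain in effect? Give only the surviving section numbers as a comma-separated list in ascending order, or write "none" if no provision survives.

4, 5, 7

§1 is struck. §3 merely fixes the acknowledgement condition for §1; with §1 gone it has nothing to operate on and falls away. The only function of §6 is the cure period for breach of §3, so it cannot stand once §3 is removed. §7 declares §1, §2, and §6 mutually dependent; since one of them has fallen, all of them are of no effect. That brings down §2 as well. The remainder continues in force under §7. The provisions still in force are §4, §5, and §7.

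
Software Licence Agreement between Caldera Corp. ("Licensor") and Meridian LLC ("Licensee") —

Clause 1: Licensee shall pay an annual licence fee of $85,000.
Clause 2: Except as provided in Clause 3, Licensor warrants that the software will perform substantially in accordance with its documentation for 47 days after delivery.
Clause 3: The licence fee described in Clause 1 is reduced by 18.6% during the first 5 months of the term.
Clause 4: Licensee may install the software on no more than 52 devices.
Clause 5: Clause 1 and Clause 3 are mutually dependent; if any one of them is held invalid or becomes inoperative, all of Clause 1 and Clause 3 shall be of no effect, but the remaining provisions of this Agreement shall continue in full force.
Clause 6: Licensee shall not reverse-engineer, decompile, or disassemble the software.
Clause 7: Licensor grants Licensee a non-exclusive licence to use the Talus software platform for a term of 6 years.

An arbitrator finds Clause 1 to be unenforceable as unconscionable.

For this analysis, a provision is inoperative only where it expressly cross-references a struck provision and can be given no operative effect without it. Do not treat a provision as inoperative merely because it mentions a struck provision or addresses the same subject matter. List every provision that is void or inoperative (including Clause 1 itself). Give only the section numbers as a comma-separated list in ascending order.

1, 3

Clause 1 is struck. Clause 3 has no operative effect of its own apart from Clause 1 and is therefore inoperative. Although Clause 2 refers to Clause 3, its operative terms do not depend on Clause 3, so it remains in effect. Clause 5 declares Clause 1 and Clause 3 mutually dependent; since one of them has fallen, all of them are of no effect. The remainder continues in force under Clause 5. The provisions still in force are Clause 2, Clause 4, Clause 5, Clause 6, and Clause 7.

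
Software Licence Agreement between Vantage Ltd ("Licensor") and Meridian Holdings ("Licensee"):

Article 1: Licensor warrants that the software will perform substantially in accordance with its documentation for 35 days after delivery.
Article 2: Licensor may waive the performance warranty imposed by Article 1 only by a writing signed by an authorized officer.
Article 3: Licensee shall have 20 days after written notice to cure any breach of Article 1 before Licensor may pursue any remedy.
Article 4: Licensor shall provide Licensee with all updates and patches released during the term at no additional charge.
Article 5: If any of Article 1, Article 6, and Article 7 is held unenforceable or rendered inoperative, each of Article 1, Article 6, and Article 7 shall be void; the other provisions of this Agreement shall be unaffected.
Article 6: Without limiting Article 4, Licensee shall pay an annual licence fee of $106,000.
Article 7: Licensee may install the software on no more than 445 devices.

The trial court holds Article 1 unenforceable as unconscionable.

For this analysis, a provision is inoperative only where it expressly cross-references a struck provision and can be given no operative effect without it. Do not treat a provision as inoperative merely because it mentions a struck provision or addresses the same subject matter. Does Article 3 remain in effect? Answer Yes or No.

Article 1 is struck. Article 2 has no operative effect of its own apart from Article 1 and is therefore inoperative. Article 3 merely fixes the cure period for breach of Article 1; with Article 1 gone it has nothing to operate on and falls away. Article 5 declares Article 1, Article 6, and Article 7 mutually dependent; since one of them has fallen, all of them are of no effect. That brings down Article 6 and Article 7 as well. The remainder continues in force under Article 5. Article 4 and Article 5 remain in effect. Article 3 is among the inoperative provisions, so the answer is no.

No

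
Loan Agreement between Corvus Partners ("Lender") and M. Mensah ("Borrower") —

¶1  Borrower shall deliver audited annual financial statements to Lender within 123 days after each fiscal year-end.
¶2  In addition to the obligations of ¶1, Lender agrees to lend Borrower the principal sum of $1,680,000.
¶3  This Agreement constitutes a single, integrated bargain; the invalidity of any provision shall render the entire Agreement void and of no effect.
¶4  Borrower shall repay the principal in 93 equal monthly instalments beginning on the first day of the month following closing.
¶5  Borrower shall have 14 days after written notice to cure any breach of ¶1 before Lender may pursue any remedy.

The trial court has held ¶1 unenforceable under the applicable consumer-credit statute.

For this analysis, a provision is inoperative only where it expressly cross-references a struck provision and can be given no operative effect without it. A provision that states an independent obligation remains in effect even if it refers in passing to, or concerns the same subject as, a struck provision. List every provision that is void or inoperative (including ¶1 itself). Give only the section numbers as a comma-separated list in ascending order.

1, 2, 3, 4, 5

¶1 is struck. ¶5 has no operative effect of its own apart from ¶1 and is therefore inoperative. ¶3 provides that the Agreement is not severable, so the invalidity of any one provision voids the entire Agreement. No provision of the Agreement survives.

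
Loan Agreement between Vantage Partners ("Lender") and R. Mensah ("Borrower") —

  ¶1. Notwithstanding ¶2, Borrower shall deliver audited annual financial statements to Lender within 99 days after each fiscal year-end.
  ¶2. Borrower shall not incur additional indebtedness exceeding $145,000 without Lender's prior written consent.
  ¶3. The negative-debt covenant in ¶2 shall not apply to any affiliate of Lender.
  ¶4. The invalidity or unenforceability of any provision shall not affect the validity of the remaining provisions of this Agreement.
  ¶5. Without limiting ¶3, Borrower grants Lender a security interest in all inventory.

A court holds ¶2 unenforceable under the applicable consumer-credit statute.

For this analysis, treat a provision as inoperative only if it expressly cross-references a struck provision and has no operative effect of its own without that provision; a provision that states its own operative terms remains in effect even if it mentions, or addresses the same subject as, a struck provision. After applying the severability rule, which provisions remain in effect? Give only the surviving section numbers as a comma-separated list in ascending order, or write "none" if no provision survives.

1, 4, 5

¶2 is struck. ¶3 operates only by reference to ¶2, so it falls with ¶2. ¶1 mentions ¶2 but its own obligation stands independently of ¶2, so ¶1 is not affected. ¶5 mentions ¶3 but its own obligation stands independently of ¶3, so ¶5 is not affected. ¶4 is a severability clause and preserves every provision that can still be given independent effect. That leaves ¶1, ¶4, and ¶5 in effect.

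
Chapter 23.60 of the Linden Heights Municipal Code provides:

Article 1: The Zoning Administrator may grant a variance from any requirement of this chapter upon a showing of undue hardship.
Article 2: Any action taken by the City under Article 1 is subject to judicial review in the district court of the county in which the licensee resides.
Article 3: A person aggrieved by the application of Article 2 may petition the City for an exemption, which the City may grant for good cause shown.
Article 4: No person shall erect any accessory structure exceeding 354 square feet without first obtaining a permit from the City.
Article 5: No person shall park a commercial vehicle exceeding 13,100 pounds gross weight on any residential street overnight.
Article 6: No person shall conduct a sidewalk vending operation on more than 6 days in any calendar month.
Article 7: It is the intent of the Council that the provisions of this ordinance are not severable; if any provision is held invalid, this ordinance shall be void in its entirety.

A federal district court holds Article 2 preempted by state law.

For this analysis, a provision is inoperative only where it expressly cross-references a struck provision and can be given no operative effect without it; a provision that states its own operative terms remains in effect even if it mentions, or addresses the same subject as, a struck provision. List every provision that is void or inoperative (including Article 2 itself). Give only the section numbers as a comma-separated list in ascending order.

Article 2 is struck. Article 3 operates only by reference to Article 2, so it falls with Article 2. Article 7 provides that the ordinance is not severable, so the invalidity of any one provision voids the entire ordinance. No provision of the ordinance survives.

1, 2, 3, 4, 5, 6, 7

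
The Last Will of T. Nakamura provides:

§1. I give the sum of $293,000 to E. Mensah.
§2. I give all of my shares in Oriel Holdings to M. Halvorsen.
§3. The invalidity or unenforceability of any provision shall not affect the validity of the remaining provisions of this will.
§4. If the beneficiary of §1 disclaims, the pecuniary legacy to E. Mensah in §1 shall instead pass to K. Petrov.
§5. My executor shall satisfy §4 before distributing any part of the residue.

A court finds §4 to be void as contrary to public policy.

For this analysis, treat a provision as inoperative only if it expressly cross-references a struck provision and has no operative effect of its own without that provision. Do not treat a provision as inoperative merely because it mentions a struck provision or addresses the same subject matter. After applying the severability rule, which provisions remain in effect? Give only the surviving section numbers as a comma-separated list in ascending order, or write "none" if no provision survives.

§4 is struck. The only function of §5 is the priority direction for §4, so it cannot stand once §4 is removed. §3 is a severability clause and preserves every provision that can still be given independent effect. §1, §2, and §3 remain in effect.

1, 2, 3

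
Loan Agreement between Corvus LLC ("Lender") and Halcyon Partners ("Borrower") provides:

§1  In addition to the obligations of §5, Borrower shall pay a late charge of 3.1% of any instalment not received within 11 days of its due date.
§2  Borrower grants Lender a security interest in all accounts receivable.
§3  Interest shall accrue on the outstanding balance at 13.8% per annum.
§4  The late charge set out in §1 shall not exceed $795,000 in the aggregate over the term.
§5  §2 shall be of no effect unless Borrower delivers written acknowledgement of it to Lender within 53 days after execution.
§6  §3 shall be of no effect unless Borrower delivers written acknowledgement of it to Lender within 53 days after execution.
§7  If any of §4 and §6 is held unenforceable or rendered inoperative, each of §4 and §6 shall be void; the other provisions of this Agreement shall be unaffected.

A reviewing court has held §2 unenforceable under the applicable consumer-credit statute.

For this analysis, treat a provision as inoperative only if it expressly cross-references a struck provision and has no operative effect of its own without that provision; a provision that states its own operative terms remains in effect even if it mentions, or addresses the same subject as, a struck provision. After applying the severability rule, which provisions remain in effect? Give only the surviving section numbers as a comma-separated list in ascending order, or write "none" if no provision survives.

§2 is struck. §5 merely fixes the acknowledgement condition for §2; with §2 gone it has nothing to operate on and falls away. §1 mentions §5 but its own obligation stands independently of §5, so §1 is not affected. §7 ties §4 and §6 together, but none of those is affected here; the remaining provisions continue in force under §7. §1, §3, §4, §6, and §7 remain in effect.

1, 3, 4, 6, 7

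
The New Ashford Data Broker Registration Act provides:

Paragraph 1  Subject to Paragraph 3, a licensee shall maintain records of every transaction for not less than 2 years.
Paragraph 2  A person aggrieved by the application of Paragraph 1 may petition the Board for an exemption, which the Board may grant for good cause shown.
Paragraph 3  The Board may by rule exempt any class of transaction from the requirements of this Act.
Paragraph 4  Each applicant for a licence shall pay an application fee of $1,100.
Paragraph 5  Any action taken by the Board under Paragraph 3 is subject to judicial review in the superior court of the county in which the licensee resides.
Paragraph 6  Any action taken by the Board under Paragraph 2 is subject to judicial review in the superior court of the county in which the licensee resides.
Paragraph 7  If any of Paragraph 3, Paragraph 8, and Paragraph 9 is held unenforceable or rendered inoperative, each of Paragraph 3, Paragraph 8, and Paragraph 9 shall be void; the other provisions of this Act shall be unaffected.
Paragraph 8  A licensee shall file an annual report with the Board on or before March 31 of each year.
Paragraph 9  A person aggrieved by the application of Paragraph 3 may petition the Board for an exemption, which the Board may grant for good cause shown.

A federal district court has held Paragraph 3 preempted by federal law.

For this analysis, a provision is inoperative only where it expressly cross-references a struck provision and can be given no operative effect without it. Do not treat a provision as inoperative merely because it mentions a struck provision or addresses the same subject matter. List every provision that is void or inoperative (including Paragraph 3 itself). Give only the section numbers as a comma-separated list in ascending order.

Paragraph 3 is struck. Paragraph 5 merely fixes the judicial-review right for Paragraph 3; with Paragraph 3 gone it has nothing to operate on and falls away. Paragraph 9 operates only by reference to Paragraph 3, so it falls with Paragraph 3. Paragraph 1 mentions Paragraph 3 but its own obligation stands independently of Paragraph 3, so Paragraph 1 is not affected. Paragraph 7 declares Paragraph 3, Paragraph 8, and Paragraph 9 mutually dependent; since one of them has fallen, all of them are of no effect. That brings down Paragraph 8 as well. The remainder continues in force under Paragraph 7. Paragraph 1, Paragraph 2, Paragraph 4, Paragraph 6, and Paragraph 7 remain in effect.

3, 5, 8, 9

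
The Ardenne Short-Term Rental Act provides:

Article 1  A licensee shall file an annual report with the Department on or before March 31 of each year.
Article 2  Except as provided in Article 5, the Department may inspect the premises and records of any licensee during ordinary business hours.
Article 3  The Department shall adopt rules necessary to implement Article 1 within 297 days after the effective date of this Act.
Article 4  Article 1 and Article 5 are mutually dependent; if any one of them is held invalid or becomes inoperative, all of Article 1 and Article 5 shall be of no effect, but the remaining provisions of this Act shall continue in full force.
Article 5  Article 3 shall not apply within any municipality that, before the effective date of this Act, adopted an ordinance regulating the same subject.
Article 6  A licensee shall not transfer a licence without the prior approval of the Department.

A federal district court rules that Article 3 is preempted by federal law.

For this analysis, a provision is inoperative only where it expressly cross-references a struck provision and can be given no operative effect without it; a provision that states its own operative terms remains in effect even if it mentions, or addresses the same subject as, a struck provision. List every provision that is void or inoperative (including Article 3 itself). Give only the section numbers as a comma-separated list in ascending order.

Article 3 is struck. Article 5 operates only by reference to Article 3, so it falls with Article 3. Article 2 mentions Article 5 but its own obligation stands independently of Article 5, so Article 2 is not affected. Article 4 declares Article 1 and Article 5 mutually dependent; since one of them has fallen, all of them are of no effect. That brings down Article 1 as well. The remainder continues in force under Article 4. The provisions still in force are Article 2, Article 4, and Article 6.

1, 3, 5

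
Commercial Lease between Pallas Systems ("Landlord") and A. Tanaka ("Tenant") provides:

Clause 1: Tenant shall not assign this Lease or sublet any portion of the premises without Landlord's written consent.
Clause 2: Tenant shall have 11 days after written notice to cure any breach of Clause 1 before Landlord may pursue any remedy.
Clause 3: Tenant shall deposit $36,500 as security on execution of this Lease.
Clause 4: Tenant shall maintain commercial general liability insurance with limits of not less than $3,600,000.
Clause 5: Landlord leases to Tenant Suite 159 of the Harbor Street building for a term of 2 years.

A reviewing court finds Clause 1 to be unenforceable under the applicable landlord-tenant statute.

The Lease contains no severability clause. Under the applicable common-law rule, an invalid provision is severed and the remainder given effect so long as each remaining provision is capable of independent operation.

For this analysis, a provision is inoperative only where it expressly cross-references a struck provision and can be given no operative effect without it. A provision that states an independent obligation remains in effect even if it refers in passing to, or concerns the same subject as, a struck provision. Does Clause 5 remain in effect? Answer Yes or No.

Clause 1 is struck. Clause 2 operates only by reference to Clause 1, so it falls with Clause 1. Under the stated default rule, only provisions that cannot operate independently fall away; the rest are enforced. That leaves Clause 3, Clause 4, and Clause 5 in effect. Clause 5 is among the surviving provisions, so the answer is yes.

Yes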